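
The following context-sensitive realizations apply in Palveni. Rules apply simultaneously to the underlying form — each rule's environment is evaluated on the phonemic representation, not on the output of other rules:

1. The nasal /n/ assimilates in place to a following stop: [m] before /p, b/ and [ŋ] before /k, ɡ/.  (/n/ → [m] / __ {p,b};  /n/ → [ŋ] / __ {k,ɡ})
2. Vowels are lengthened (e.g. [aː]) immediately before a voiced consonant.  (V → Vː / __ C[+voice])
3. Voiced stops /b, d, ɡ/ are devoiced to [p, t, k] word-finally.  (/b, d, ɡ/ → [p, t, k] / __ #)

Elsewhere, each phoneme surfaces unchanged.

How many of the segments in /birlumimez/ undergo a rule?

4

Segments that undergo a rule: /i/ → [iː] (rule 2); /u/ → [uː] (rule 2); /i/ → [iː] (rule 2); /e/ → [eː] (rule 2).
All other segments surface unchanged.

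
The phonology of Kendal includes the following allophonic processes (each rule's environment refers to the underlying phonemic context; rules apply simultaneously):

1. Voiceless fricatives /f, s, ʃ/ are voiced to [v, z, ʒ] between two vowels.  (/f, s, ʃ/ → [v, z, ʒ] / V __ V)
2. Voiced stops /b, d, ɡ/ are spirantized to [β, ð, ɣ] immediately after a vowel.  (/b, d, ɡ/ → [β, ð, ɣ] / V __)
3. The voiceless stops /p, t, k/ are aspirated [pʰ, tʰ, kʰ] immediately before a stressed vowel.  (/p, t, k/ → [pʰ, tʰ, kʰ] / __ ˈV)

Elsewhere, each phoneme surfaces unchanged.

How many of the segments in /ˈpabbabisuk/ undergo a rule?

Segments that undergo a rule: /p/ → [pʰ] (rule 3); /b/ → [β] (rule 2); /b/ → [β] (rule 2); /s/ → [z] (rule 1).
All other segments surface unchanged.

4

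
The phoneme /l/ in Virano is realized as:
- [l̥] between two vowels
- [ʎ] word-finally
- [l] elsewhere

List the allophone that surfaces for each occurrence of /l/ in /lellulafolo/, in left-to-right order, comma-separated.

Occurrence 1 (position 1): no conditioning environment matches → elsewhere allophone [l].
Occurrence 2 (position 3): no conditioning environment matches → elsewhere allophone [l].
Occurrence 3 (position 4): no conditioning environment matches → elsewhere allophone [l].
Occurrence 4 (position 6): between two vowels → [l̥].
Occurrence 5 (position 10): between two vowels → [l̥].

[l], [l], [l], [l̥], [l̥]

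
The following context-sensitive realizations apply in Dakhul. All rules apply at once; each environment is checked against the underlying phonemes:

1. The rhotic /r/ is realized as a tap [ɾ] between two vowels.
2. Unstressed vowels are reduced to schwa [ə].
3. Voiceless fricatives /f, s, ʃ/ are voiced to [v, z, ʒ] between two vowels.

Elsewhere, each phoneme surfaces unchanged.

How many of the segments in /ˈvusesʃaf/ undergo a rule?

3

Segments that undergo a rule: /s/ → [z] (rule 3); /e/ → [ə] (rule 2); /a/ → [ə] (rule 2).
All other segments surface unchanged.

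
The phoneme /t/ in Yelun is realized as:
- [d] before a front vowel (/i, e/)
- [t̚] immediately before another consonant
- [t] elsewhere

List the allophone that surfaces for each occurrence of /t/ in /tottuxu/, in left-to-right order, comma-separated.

[t], [t̚], [t]

Occurrence 1 (position 1): no conditioning environment matches → elsewhere allophone [t].
Occurrence 2 (position 3): immediately before another consonant → [t̚].
Occurrence 3 (position 4): no conditioning environment matches → elsewhere allophone [t].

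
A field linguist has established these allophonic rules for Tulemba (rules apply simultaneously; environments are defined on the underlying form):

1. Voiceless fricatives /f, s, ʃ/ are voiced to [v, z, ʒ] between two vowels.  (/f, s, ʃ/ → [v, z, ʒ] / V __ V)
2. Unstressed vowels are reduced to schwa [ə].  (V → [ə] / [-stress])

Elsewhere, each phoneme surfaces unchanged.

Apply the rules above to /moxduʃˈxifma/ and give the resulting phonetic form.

/m/ stays [m].
/o/ (between /m/ and /x/): in an unstressed syllable, so rule 2 applies → [ə].
/x/ (between /o/ and /d/): no rule targets it → [x].
/d/ stays [d].
Rule 2 applies to /u/ (between /d/ and /ʃ/: in an unstressed syllable) → [ə].
/ʃ/ (between /u/ and /x/) is in the target of rule 1 but the environment (between two vowels) is not met → [ʃ].
/x/ — not in any rule's target class → [x].
/i/ — between /x/ and /f/; rule 2 does not apply here → [i].
/f/ — between /i/ and /m/; rule 1 does not apply here → [f].
/m/ — not in any rule's target class → [m].
/a/ (word-final): in an unstressed syllable, so rule 2 applies → [ə].

[məxdəʃˈxifmə]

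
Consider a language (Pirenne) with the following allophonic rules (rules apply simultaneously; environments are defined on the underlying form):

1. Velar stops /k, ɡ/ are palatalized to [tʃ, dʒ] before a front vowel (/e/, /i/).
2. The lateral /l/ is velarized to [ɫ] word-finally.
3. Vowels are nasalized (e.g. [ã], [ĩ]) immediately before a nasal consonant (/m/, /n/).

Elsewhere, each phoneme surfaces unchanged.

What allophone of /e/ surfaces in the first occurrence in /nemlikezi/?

[ẽ]

/e/ meets the environment for rule 3 (before a nasal consonant) → [ẽ].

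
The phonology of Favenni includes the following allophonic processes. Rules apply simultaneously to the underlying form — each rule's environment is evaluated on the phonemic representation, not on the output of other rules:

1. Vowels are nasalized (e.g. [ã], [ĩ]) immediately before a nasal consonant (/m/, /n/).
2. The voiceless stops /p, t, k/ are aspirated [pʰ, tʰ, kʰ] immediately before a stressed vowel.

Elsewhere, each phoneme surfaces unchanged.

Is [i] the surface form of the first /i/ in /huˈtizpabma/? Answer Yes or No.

Yes

/i/ (between /t/ and /z/) fails the environment for rule 1, so it stays [i].
The actual realization is [i], which matches [i].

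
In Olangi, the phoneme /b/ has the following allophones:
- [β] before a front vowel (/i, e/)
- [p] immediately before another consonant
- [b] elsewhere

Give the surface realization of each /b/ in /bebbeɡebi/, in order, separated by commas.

Occurrence 1 (position 1): before a front vowel (/i, e/) → [β].
Occurrence 2 (position 3): immediately before another consonant → [p].
Occurrence 3 (position 4): before a front vowel (/i, e/) → [β].
Occurrence 4 (position 8): before a front vowel (/i, e/) → [β].

[β], [p], [β], [β]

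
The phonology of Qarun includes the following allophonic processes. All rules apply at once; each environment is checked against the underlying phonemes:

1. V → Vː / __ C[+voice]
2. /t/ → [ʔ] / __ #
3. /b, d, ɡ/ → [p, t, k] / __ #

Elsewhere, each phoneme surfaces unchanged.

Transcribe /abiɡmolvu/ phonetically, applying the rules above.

/a/ — word-initial, before a voiced consonant — surfaces as [aː] (rule 1).
/b/ (between /a/ and /i/) fails the environment for rule 3, so it stays [b].
/i/ (between /b/ and /ɡ/): before a voiced consonant, so rule 1 applies → [iː].
/ɡ/ — between /i/ and /m/; rule 3 does not apply here → [ɡ].
/m/ — not in any rule's target class → [m].
/o/ (between /m/ and /l/) occurs before a voiced consonant → [oː] by rule 1.
/l/ stays [l].
/v/ — not in any rule's target class → [v].
/u/ (word-final) is in the target of rule 1 but the environment (before a voiced consonant) is not met → [u].

[aːbiːɡmoːlvu]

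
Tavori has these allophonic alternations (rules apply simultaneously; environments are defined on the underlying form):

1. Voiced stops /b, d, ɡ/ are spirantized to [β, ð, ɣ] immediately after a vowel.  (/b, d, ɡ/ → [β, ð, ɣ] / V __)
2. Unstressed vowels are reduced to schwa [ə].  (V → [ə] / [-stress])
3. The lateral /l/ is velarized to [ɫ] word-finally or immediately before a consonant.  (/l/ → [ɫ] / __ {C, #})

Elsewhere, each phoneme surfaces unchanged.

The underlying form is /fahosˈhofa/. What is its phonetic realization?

/f/ — not in any rule's target class → [f].
/a/ (between /f/ and /h/): in an unstressed syllable, so rule 2 applies → [ə].
/h/ — not in any rule's target class → [h].
/o/ (between /h/ and /s/) occurs in an unstressed syllable → [ə] by rule 2.
/s/ — not in any rule's target class → [s].
/h/ (between /s/ and /o/): no rule targets it → [h].
/o/ — between /h/ and /f/; rule 2 does not apply here → [o].
/f/ — not in any rule's target class → [f].
/a/ (word-final): in an unstressed syllable, so rule 2 applies → [ə].

[fəhəsˈhofə]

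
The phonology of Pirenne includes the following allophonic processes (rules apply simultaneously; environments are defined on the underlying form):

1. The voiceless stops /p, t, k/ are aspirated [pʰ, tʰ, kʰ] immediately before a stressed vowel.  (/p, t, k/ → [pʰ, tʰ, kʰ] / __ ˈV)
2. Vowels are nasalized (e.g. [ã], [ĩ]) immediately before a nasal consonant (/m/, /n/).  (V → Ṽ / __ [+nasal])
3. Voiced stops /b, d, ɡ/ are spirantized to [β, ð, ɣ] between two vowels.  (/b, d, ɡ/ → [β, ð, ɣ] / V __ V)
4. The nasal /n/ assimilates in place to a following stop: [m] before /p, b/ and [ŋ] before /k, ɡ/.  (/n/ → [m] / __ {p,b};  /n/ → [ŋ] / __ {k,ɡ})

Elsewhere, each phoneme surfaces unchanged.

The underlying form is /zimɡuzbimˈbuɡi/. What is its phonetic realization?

/z/ (word-initial): no rule targets it → [z].
Rule 2 applies to /i/ (between /z/ and /m/: before a nasal consonant) → [ĩ].
/m/ (between /i/ and /ɡ/): no rule targets it → [m].
/ɡ/ — between /m/ and /u/; rule 3 does not apply here → [ɡ].
/u/ — between /ɡ/ and /z/; rule 2 does not apply here → [u].
/z/ — not in any rule's target class → [z].
/b/ (between /z/ and /i/) fails the environment for rule 3, so it stays [b].
/i/ — between /b/ and /m/, before a nasal consonant — surfaces as [ĩ] (rule 2).
/m/ — not in any rule's target class → [m].
/b/ (between /m/ and /u/): rule 3 targets it, but not between two vowels → unchanged [b].
/u/ (between /b/ and /ɡ/): rule 2 targets it, but not before a nasal consonant → unchanged [u].
/ɡ/ — between /u/ and /i/, between two vowels — surfaces as [ɣ] (rule 3).
/i/ (word-final) fails the environment for rule 2, so it stays [i].

[zĩmɡuzbĩmˈbuɣi]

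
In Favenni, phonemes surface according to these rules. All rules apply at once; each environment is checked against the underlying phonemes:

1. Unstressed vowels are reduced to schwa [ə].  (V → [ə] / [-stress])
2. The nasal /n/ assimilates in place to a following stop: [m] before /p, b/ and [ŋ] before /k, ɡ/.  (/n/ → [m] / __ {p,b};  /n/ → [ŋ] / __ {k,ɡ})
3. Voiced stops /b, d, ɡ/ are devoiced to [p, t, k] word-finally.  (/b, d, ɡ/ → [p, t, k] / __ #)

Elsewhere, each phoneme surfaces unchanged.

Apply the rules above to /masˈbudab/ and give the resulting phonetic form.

[məsˈbudəp]

/a/ (between /m/ and /s/) occurs in an unstressed syllable → [ə] by rule 1.
/b/ (between /s/ and /u/) fails the environment for rule 3, so it stays [b].
/u/ — between /b/ and /d/; rule 1 does not apply here → [u].
/d/ (between /u/ and /a/) fails the environment for rule 3, so it stays [d].
Rule 1 applies to /a/ (between /d/ and /b/: in an unstressed syllable) → [ə].
/b/ — word-final, word-finally — surfaces as [p] (rule 3).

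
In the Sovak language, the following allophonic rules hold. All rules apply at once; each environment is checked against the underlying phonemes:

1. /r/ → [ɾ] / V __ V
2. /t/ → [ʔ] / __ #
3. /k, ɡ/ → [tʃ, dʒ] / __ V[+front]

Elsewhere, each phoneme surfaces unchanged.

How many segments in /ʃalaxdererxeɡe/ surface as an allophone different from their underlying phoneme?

2

Segments that undergo a rule: /r/ → [ɾ] (rule 1); /ɡ/ → [dʒ] (rule 3).
All other segments surface unchanged.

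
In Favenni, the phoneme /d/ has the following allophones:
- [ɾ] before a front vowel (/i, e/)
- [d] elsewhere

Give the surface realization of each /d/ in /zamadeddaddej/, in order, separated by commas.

[ɾ], [d], [d], [d], [ɾ]

Occurrence 1 (position 5): before a front vowel (/i, e/) → [ɾ].
Occurrence 2 (position 7): no conditioning environment matches → elsewhere allophone [d].
Occurrence 3 (position 8): no conditioning environment matches → elsewhere allophone [d].
Occurrence 4 (position 10): no conditioning environment matches → elsewhere allophone [d].
Occurrence 5 (position 11): before a front vowel (/i, e/) → [ɾ].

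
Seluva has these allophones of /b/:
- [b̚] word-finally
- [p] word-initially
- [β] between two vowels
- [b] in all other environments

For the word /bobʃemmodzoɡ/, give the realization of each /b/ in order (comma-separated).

Occurrence 1 (position 1): word-initially → [p].
Occurrence 2 (position 3): no conditioning environment matches → elsewhere allophone [b].

[p], [b]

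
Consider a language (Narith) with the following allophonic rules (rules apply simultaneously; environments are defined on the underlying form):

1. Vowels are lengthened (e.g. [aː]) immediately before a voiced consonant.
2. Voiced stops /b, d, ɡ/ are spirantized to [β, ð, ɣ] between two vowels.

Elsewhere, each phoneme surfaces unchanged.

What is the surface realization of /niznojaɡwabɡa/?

/n/ — not in any rule's target class → [n].
Rule 1 applies to /i/ (between /n/ and /z/: before a voiced consonant) → [iː].
/z/ (between /i/ and /n/): no rule targets it → [z].
/n/ — not in any rule's target class → [n].
/o/ (between /n/ and /j/): before a voiced consonant, so rule 1 applies → [oː].
/j/ — not in any rule's target class → [j].
/a/ (between /j/ and /ɡ/): before a voiced consonant, so rule 1 applies → [aː].
/ɡ/ (between /a/ and /w/): rule 2 targets it, but not between two vowels → unchanged [ɡ].
/w/ (between /ɡ/ and /a/): no rule targets it → [w].
/a/ (between /w/ and /b/): before a voiced consonant, so rule 1 applies → [aː].
/b/ — between /a/ and /ɡ/; rule 2 does not apply here → [b].
/ɡ/ (between /b/ and /a/): rule 2 targets it, but not between two vowels → unchanged [ɡ].
/a/ — word-final; rule 1 does not apply here → [a].

[niːznoːjaːɡwaːbɡa]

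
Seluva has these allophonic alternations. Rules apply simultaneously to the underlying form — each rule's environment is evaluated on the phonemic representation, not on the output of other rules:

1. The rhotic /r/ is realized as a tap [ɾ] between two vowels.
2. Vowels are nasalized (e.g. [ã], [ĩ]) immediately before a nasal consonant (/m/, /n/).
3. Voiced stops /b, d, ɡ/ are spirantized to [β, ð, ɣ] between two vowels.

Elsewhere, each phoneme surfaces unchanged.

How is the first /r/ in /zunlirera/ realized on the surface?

[ɾ]

Rule 1 applies to /r/ (between /i/ and /e/: between two vowels) → [ɾ].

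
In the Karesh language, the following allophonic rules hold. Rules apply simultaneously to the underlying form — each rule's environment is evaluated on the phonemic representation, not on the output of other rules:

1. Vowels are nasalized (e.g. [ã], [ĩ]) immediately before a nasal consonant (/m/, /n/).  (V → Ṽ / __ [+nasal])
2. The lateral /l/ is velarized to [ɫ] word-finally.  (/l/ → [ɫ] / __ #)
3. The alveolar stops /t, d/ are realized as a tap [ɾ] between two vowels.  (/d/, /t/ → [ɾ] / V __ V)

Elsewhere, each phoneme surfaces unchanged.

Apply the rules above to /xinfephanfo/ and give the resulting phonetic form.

[xĩnfephãnfo]

/x/ stays [x].
/i/ meets the environment for rule 1 (before a nasal consonant) → [ĩ].
/n/ (between /i/ and /f/): no rule targets it → [n].
/f/ (between /n/ and /e/): no rule targets it → [f].
/e/ — between /f/ and /p/; rule 1 does not apply here → [e].
/p/ (between /e/ and /h/): no rule targets it → [p].
/h/ — not in any rule's target class → [h].
Rule 1 applies to /a/ (between /h/ and /n/: before a nasal consonant) → [ã].
/n/ stays [n].
/f/ stays [f].
/o/ (word-final) fails the environment for rule 1, so it stays [o].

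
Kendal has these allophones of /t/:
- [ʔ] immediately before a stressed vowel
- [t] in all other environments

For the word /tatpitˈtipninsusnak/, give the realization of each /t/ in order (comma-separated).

Occurrence 1 (position 1): no conditioning environment matches → elsewhere allophone [t].
Occurrence 2 (position 3): no conditioning environment matches → elsewhere allophone [t].
Occurrence 3 (position 6): no conditioning environment matches → elsewhere allophone [t].
Occurrence 4 (position 7): immediately before a stressed vowel → [ʔ].

[t], [t], [t], [ʔ]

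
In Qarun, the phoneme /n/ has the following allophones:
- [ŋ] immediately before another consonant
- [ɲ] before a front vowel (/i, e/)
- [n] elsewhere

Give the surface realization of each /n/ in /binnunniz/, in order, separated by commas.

Occurrence 1 (position 3): immediately before another consonant → [ŋ].
Occurrence 2 (position 4): no conditioning environment matches → elsewhere allophone [n].
Occurrence 3 (position 6): immediately before another consonant → [ŋ].
Occurrence 4 (position 7): before a front vowel (/i, e/) → [ɲ].

[ŋ], [n], [ŋ], [ɲ]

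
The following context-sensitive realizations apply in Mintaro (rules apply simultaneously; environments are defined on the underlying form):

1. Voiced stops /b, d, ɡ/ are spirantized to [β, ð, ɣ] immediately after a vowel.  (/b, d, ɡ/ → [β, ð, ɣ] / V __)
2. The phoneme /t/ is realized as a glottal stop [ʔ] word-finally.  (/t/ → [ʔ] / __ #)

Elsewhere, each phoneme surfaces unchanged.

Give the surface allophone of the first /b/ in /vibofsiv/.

/b/ (between /i/ and /o/): immediately after a vowel, so rule 1 applies → [β].

[β]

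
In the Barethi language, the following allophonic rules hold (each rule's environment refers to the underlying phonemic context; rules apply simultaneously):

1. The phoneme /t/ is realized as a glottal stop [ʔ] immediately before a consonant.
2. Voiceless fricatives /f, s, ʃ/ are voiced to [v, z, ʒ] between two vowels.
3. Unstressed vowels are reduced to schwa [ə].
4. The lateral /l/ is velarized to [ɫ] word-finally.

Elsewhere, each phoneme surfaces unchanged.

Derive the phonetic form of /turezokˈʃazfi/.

/t/ — word-initial; rule 1 does not apply here → [t].
/u/ meets the environment for rule 3 (in an unstressed syllable) → [ə].
/e/ meets the environment for rule 3 (in an unstressed syllable) → [ə].
/o/ meets the environment for rule 3 (in an unstressed syllable) → [ə].
/ʃ/ (between /k/ and /a/): rule 2 targets it, but not between two vowels → unchanged [ʃ].
/a/ (between /ʃ/ and /z/) fails the environment for rule 3, so it stays [a].
/f/ (between /z/ and /i/) is in the target of rule 2 but the environment (between two vowels) is not met → [f].
/i/ (word-final): in an unstressed syllable, so rule 3 applies → [ə].

[tərəzəkˈʃazfə]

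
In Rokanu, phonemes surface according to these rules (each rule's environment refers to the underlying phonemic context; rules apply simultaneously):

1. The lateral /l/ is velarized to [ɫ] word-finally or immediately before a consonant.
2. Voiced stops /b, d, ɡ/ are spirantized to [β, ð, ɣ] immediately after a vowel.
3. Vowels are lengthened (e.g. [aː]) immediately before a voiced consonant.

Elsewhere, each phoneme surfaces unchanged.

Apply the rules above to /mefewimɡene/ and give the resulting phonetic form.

[mefeːwiːmɡeːne]

/m/ (word-initial): no rule targets it → [m].
/e/ (between /m/ and /f/): rule 3 targets it, but not before a voiced consonant → unchanged [e].
/f/ (between /e/ and /e/): no rule targets it → [f].
Rule 3 applies to /e/ (between /f/ and /w/: before a voiced consonant) → [eː].
/w/ (between /e/ and /i/): no rule targets it → [w].
/i/ meets the environment for rule 3 (before a voiced consonant) → [iː].
/m/ stays [m].
/ɡ/ (between /m/ and /e/) is in the target of rule 2 but the environment (immediately after a vowel) is not met → [ɡ].
/e/ (between /ɡ/ and /n/) occurs before a voiced consonant → [eː] by rule 3.
/n/ — not in any rule's target class → [n].
/e/ (word-final) is in the target of rule 3 but the environment (before a voiced consonant) is not met → [e].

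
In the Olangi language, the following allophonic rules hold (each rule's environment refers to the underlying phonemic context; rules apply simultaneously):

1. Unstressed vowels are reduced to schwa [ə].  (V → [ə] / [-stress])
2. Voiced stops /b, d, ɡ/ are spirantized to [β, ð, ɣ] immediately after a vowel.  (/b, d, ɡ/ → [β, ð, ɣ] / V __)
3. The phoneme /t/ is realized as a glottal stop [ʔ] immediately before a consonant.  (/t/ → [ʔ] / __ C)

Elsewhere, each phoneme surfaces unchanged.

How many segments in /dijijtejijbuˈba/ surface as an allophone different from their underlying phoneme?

6

Segments that undergo a rule: /i/ → [ə] (rule 1); /i/ → [ə] (rule 1); /e/ → [ə] (rule 1); /i/ → [ə] (rule 1); /u/ → [ə] (rule 1); /b/ → [β] (rule 2).
All other segments surface unchanged.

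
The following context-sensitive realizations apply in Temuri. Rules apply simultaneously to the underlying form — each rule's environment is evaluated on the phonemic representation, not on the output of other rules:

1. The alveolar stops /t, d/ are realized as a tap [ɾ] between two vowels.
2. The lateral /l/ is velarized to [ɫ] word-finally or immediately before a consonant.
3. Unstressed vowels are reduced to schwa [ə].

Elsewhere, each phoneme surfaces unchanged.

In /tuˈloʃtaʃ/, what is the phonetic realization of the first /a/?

/a/ meets the environment for rule 3 (in an unstressed syllable) → [ə].

[ə]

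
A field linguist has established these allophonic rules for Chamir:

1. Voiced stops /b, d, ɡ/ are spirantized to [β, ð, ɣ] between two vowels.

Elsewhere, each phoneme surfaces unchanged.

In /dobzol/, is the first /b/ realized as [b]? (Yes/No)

Yes

/b/ (between /o/ and /z/): rule 1 targets it, but not between two vowels → unchanged [b].
The actual realization is [b], which matches [b].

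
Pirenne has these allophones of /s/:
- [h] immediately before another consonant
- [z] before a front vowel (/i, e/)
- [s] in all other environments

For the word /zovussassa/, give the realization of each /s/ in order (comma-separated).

[h], [s], [h], [s]

Occurrence 1 (position 5): immediately before another consonant → [h].
Occurrence 2 (position 6): no conditioning environment matches → elsewhere allophone [s].
Occurrence 3 (position 8): immediately before another consonant → [h].
Occurrence 4 (position 9): no conditioning environment matches → elsewhere allophone [s].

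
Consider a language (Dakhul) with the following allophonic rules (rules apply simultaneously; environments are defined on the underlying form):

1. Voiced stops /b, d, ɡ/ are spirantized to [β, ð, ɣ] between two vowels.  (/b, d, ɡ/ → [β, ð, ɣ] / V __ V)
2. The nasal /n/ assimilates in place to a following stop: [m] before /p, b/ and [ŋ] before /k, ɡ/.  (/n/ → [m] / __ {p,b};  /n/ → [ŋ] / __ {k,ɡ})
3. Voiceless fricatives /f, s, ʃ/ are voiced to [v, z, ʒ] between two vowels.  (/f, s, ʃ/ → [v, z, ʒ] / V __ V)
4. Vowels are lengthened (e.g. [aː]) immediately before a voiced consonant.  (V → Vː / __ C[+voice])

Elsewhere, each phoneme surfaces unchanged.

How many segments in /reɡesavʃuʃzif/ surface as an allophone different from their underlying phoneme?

4

Segments that undergo a rule: /e/ → [eː] (rule 4); /ɡ/ → [ɣ] (rule 1); /s/ → [z] (rule 3); /a/ → [aː] (rule 4).
All other segments surface unchanged.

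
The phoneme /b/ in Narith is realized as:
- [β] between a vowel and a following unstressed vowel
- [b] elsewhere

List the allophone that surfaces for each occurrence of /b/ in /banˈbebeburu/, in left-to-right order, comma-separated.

Occurrence 1 (position 1): no conditioning environment matches → elsewhere allophone [b].
Occurrence 2 (position 4): no conditioning environment matches → elsewhere allophone [b].
Occurrence 3 (position 6): between a vowel and a following unstressed vowel → [β].
Occurrence 4 (position 8): between a vowel and a following unstressed vowel → [β].

[b], [b], [β], [β]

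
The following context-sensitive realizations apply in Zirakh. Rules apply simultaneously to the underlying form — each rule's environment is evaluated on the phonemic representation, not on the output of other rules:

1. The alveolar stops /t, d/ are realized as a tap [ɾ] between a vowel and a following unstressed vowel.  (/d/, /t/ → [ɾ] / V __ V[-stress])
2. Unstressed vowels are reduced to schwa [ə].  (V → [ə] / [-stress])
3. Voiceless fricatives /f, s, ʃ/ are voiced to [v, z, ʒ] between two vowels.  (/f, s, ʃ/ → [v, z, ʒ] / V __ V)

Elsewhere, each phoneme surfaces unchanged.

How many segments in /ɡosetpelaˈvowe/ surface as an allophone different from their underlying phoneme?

6

Segments that undergo a rule: /o/ → [ə] (rule 2); /s/ → [z] (rule 3); /e/ → [ə] (rule 2); /e/ → [ə] (rule 2); /a/ → [ə] (rule 2); /e/ → [ə] (rule 2).
All other segments surface unchanged.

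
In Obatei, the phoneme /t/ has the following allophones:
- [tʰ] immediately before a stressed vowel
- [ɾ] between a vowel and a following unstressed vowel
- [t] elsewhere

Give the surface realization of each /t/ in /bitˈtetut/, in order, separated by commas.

Occurrence 1 (position 3): no conditioning environment matches → elsewhere allophone [t].
Occurrence 2 (position 4): immediately before a stressed vowel → [tʰ].
Occurrence 3 (position 6): between a vowel and an unstressed vowel → [ɾ].
Occurrence 4 (position 8): no conditioning environment matches → elsewhere allophone [t].

[t], [tʰ], [ɾ], [t]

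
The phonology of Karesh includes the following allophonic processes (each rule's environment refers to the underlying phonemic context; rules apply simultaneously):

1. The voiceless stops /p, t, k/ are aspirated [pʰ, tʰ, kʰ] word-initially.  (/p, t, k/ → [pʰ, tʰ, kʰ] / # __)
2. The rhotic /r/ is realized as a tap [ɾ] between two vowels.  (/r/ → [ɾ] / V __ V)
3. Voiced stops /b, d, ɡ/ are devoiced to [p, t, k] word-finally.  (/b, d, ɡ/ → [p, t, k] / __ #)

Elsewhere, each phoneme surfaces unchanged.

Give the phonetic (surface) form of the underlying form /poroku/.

/p/ (word-initial) occurs word-initially → [pʰ] by rule 1.
/o/ (between /p/ and /r/) is unaffected → [o].
/r/ (between /o/ and /o/) occurs between two vowels → [ɾ] by rule 2.
/o/ (between /r/ and /k/): no rule targets it → [o].
/k/ (between /o/ and /u/) is in the target of rule 1 but the environment (word-initially) is not met → [k].
/u/ — not in any rule's target class → [u].

[pʰoɾoku]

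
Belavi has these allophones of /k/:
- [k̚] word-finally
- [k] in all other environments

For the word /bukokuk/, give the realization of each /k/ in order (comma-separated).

[k], [k], [k̚]

Occurrence 1 (position 3): no conditioning environment matches → elsewhere allophone [k].
Occurrence 2 (position 5): no conditioning environment matches → elsewhere allophone [k].
Occurrence 3 (position 7): word-finally → [k̚].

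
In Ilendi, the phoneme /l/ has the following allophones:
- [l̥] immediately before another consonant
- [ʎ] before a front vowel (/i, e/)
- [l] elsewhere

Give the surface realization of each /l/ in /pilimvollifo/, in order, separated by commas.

[ʎ], [l̥], [ʎ]

Occurrence 1 (position 3): before a front vowel (/i, e/) → [ʎ].
Occurrence 2 (position 8): immediately before another consonant → [l̥].
Occurrence 3 (position 9): before a front vowel (/i, e/) → [ʎ].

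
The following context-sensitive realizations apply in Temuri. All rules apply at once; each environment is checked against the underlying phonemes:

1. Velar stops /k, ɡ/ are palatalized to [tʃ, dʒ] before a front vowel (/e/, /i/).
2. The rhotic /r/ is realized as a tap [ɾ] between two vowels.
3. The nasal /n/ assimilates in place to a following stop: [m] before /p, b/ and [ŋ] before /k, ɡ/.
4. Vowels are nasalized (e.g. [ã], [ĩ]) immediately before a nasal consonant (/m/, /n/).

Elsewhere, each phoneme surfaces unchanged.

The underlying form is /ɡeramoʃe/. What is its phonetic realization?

[dʒeɾãmoʃe]

/ɡ/ meets the environment for rule 1 (before a front vowel) → [dʒ].
/e/ (between /ɡ/ and /r/) is in the target of rule 4 but the environment (before a nasal consonant) is not met → [e].
Rule 2 applies to /r/ (between /e/ and /a/: between two vowels) → [ɾ].
/a/ (between /r/ and /m/): before a nasal consonant, so rule 4 applies → [ã].
/m/ stays [m].
/o/ (between /m/ and /ʃ/) is in the target of rule 4 but the environment (before a nasal consonant) is not met → [o].
/ʃ/ stays [ʃ].
/e/ — word-final; rule 4 does not apply here → [e].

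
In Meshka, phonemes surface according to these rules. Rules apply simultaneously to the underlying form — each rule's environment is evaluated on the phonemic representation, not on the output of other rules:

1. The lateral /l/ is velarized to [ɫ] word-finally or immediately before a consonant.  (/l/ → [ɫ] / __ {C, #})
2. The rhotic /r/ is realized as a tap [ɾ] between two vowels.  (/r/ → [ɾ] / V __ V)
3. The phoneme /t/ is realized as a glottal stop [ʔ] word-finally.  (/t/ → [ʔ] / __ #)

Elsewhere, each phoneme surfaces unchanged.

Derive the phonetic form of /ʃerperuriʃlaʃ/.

/ʃ/ (word-initial): no rule targets it → [ʃ].
/e/ — not in any rule's target class → [e].
/r/ (between /e/ and /p/) is in the target of rule 2 but the environment (between two vowels) is not met → [r].
/p/ (between /r/ and /e/) is unaffected → [p].
/e/ (between /p/ and /r/) is unaffected → [e].
Rule 2 applies to /r/ (between /e/ and /u/: between two vowels) → [ɾ].
/u/ — not in any rule's target class → [u].
Rule 2 applies to /r/ (between /u/ and /i/: between two vowels) → [ɾ].
/i/ — not in any rule's target class → [i].
/ʃ/ — not in any rule's target class → [ʃ].
/l/ — between /ʃ/ and /a/; rule 1 does not apply here → [l].
/a/ — not in any rule's target class → [a].
/ʃ/ — not in any rule's target class → [ʃ].

[ʃerpeɾuɾiʃlaʃ]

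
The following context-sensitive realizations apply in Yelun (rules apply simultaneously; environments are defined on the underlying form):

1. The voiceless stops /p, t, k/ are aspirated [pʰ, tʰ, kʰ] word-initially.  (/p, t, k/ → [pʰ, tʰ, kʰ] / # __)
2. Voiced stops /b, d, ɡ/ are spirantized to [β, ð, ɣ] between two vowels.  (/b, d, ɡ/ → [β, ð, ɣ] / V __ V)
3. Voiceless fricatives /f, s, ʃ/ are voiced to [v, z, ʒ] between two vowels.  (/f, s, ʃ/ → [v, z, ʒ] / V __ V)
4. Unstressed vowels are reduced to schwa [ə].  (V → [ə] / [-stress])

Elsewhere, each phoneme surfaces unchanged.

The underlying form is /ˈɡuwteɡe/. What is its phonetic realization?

[ˈɡuwtəɣə]

/ɡ/ (word-initial) is in the target of rule 2 but the environment (between two vowels) is not met → [ɡ].
/u/ — between /ɡ/ and /w/; rule 4 does not apply here → [u].
/w/ (between /u/ and /t/): no rule targets it → [w].
/t/ (between /w/ and /e/): rule 1 targets it, but not word-initially → unchanged [t].
Rule 4 applies to /e/ (between /t/ and /ɡ/: in an unstressed syllable) → [ə].
/ɡ/ meets the environment for rule 2 (between two vowels) → [ɣ].
/e/ meets the environment for rule 4 (in an unstressed syllable) → [ə].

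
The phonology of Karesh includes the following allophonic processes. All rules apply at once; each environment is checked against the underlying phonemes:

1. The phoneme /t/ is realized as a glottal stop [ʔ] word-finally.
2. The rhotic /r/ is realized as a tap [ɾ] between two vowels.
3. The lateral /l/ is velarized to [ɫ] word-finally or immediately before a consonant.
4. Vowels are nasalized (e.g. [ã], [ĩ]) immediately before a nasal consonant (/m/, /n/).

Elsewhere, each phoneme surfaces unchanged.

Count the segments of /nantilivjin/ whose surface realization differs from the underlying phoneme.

Segments that undergo a rule: /a/ → [ã] (rule 4); /i/ → [ĩ] (rule 4).
All other segments surface unchanged.

2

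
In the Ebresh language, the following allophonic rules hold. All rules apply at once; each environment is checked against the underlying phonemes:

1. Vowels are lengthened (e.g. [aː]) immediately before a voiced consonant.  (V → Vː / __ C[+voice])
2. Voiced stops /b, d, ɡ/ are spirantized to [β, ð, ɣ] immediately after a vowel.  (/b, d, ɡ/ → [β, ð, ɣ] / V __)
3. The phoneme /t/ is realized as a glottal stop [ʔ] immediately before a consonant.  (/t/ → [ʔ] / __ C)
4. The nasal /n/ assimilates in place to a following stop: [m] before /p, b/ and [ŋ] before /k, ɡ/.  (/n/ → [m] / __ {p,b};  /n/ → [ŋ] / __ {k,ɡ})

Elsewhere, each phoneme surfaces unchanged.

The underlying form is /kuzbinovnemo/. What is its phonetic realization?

/k/ (word-initial) is unaffected → [k].
/u/ (between /k/ and /z/) occurs before a voiced consonant → [uː] by rule 1.
/z/ stays [z].
/b/ (between /z/ and /i/) is in the target of rule 2 but the environment (immediately after a vowel) is not met → [b].
/i/ (between /b/ and /n/): before a voiced consonant, so rule 1 applies → [iː].
/n/ — between /i/ and /o/; rule 4 does not apply here → [n].
Rule 1 applies to /o/ (between /n/ and /v/: before a voiced consonant) → [oː].
/v/ — not in any rule's target class → [v].
/n/ (between /v/ and /e/): rule 4 targets it, but not before a labial or velar stop → unchanged [n].
/e/ (between /n/ and /m/): before a voiced consonant, so rule 1 applies → [eː].
/m/ — not in any rule's target class → [m].
/o/ (word-final) fails the environment for rule 1, so it stays [o].

[kuːzbiːnoːvneːmo]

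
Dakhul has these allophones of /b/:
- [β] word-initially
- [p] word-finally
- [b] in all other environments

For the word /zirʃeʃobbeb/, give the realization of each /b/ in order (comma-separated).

[b], [b], [p]

Occurrence 1 (position 8): no conditioning environment matches → elsewhere allophone [b].
Occurrence 2 (position 9): no conditioning environment matches → elsewhere allophone [b].
Occurrence 3 (position 11): word-finally → [p].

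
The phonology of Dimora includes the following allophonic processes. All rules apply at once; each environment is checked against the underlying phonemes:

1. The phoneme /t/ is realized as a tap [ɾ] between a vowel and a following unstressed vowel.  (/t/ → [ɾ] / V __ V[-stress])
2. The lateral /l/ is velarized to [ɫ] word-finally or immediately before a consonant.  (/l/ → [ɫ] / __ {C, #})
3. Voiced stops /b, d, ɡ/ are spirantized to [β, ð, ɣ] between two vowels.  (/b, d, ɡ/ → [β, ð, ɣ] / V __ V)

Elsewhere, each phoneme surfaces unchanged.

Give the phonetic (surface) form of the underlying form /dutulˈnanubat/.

[duɾuɫˈnanuβat]

/d/ (word-initial) fails the environment for rule 3, so it stays [d].
/t/ meets the environment for rule 1 (between a vowel and a following unstressed vowel) → [ɾ].
Rule 2 applies to /l/ (between /u/ and /n/: word-finally or immediately before a consonant) → [ɫ].
Rule 3 applies to /b/ (between /u/ and /a/: between two vowels) → [β].
/t/ (word-final) is in the target of rule 1 but the environment (between a vowel and a following unstressed vowel) is not met → [t].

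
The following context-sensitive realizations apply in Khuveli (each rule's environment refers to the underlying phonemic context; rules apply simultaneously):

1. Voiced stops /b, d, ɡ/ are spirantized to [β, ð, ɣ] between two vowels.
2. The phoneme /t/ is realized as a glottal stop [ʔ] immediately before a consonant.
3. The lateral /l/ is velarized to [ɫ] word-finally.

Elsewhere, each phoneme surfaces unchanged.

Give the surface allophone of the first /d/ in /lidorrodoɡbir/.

Rule 1 applies to /d/ (between /i/ and /o/: between two vowels) → [ð].

[ð]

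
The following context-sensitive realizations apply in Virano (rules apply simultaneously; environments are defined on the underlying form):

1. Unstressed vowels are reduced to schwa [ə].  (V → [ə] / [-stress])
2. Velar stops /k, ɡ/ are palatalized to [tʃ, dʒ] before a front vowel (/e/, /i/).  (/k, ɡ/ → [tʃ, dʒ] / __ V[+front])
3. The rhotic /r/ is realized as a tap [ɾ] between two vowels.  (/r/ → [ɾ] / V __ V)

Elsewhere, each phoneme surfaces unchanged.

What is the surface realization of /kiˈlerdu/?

/k/ (word-initial): before a front vowel, so rule 2 applies → [tʃ].
/i/ — between /k/ and /l/, in an unstressed syllable — surfaces as [ə] (rule 1).
/l/ (between /i/ and /e/) is unaffected → [l].
/e/ (between /l/ and /r/) fails the environment for rule 1, so it stays [e].
/r/ (between /e/ and /d/) fails the environment for rule 3, so it stays [r].
/d/ (between /r/ and /u/): no rule targets it → [d].
/u/ (word-final): in an unstressed syllable, so rule 1 applies → [ə].

[tʃəˈlerdə]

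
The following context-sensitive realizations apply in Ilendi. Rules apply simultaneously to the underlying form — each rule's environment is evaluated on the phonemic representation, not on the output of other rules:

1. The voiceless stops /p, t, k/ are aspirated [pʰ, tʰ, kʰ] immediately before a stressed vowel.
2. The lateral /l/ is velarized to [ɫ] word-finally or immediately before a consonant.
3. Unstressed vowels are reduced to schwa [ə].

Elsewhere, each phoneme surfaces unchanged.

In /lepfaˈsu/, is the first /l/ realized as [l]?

/l/ (word-initial): rule 2 targets it, but not word-finally or immediately before a consonant → unchanged [l].
The actual realization is [l], which matches [l].

Yes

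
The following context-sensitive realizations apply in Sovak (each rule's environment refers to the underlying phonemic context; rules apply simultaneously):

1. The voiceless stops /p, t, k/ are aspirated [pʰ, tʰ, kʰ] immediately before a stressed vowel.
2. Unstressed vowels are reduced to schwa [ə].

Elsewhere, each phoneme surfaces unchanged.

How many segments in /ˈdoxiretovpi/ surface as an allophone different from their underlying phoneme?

Segments that undergo a rule: /i/ → [ə] (rule 2); /e/ → [ə] (rule 2); /o/ → [ə] (rule 2); /i/ → [ə] (rule 2).
All other segments surface unchanged.

4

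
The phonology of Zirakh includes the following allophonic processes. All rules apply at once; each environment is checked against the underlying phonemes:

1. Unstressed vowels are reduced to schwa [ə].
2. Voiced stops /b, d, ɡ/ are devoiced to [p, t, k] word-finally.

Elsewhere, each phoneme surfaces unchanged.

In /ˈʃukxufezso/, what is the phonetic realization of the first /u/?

[u]

/u/ (between /ʃ/ and /k/): rule 1 targets it, but not in an unstressed syllable → unchanged [u].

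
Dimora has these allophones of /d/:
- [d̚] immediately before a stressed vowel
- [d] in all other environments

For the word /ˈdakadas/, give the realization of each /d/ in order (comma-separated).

Occurrence 1 (position 1): immediately before a stressed vowel → [d̚].
Occurrence 2 (position 5): no conditioning environment matches → elsewhere allophone [d].

[d̚], [d]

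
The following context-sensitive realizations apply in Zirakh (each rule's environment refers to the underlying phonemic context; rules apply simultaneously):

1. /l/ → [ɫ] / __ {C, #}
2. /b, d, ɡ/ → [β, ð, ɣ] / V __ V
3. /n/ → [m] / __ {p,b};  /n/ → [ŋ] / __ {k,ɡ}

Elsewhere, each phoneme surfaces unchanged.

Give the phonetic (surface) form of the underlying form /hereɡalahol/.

/h/ (word-initial) is unaffected → [h].
/e/ (between /h/ and /r/): no rule targets it → [e].
/r/ (between /e/ and /e/): no rule targets it → [r].
/e/ (between /r/ and /ɡ/): no rule targets it → [e].
/ɡ/ — between /e/ and /a/, between two vowels — surfaces as [ɣ] (rule 2).
/a/ — not in any rule's target class → [a].
/l/ (between /a/ and /a/) is in the target of rule 1 but the environment (word-finally or immediately before a consonant) is not met → [l].
/a/ (between /l/ and /h/): no rule targets it → [a].
/h/ (between /a/ and /o/): no rule targets it → [h].
/o/ — not in any rule's target class → [o].
/l/ (word-final): word-finally or immediately before a consonant, so rule 1 applies → [ɫ].

[hereɣalahoɫ]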